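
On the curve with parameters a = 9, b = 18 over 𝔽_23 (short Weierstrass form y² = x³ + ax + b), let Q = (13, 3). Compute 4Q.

Repeated addition: build up to 4Q.
2Q: tangent at (13, 3): λ = (3·13² + 9)/(2·3) ≡ 10/6. 6⁻¹ ≡ 4 (mod 23) since 6·4 = 24 ≡ 1, so λ ≡ 10·4 ≡ 17.
  x = λ² - 13 - 13 = 289 - 26 ≡ 10; y = λ·(13 - 10) - 3 ≡ 2. → (10, 2)
3Q: (10, 2) + (13, 3). λ = (3 - 2)/(13 - 10) ≡ 1/3 mod 23. 3⁻¹ ≡ 8 (mod 23) since 3·8 = 24 ≡ 1, so λ ≡ 8.
  x = λ² - 10 - 13 = 64 - 23 ≡ 18; y = λ·(10 - 18) - 2 ≡ 3. → (18, 3)
4Q: (18, 3) + (13, 3). λ = (3 - 3)/(13 - 18) ≡ 0/18 mod 23. 18⁻¹ ≡ 9 (mod 23), so λ ≡ 0.
  x = λ² - 18 - 13 = 0 - 31 ≡ 15; y = λ·(18 - 15) - 3 ≡ 20. → (15, 20)

(15, 20)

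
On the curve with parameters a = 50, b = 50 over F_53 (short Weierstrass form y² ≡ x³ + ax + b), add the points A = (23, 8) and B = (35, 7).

(2, 30)

(23, 8) + (35, 7). λ = (7 - 8)/(35 - 23) ≡ 52/12 mod 53. 12⁻¹ ≡ 31 (mod 53), so λ ≡ 22.
  x = λ² - 23 - 35 = 484 - 58 ≡ 2; y = λ·(23 - 2) - 8 ≡ 30. → (2, 30)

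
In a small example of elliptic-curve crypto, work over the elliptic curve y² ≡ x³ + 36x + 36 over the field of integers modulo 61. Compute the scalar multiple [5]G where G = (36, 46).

Double-and-add on 5 = (101)₂. Start with G = (36, 46) for the leading 1-bit.
double: tangent at (36, 46): λ = (3·36² + 36)/(2·46) ≡ 20/31. 31⁻¹ ≡ 2 (mod 61) since 31·2 = 62 ≡ 1, so λ ≡ 20·2 ≡ 40.
  x = λ² - 36 - 36 = 1600 - 72 ≡ 3; y = λ·(36 - 3) - 46 ≡ 54. → (3, 54)
double: tangent at (3, 54): λ = (3·3² + 36)/(2·54) ≡ 2/47. 47⁻¹ ≡ 13 (mod 61), so λ ≡ 2·13 ≡ 26.
  x = λ² - 3 - 3 = 676 - 6 ≡ 60; y = λ·(3 - 60) - 54 ≡ 50. → (60, 50)
add G: (60, 50) + (36, 46). λ = (46 - 50)/(36 - 60) ≡ 57/37 mod 61. 37⁻¹ ≡ 33 (mod 61), so λ ≡ 51.
  x = λ² - 60 - 36 = 2601 - 96 ≡ 4; y = λ·(60 - 4) - 50 ≡ 0. → (4, 0)

(4, 0)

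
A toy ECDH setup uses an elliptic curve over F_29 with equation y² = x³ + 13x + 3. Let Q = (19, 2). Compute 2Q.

tangent at (19, 2): λ = (3·19² + 13)/(2·2) ≡ 23/4. 4⁻¹ ≡ 22 (mod 29) since 4·22 = 88 ≡ 1, so λ ≡ 23·22 ≡ 13.
  x = λ² - 19 - 19 = 169 - 38 ≡ 15; y = λ·(19 - 15) - 2 ≡ 21. → (15, 21)

(15, 21)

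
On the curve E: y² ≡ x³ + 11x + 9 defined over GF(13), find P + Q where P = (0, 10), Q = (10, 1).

(0, 10) + (10, 1). λ = (1 - 10)/(10 - 0) ≡ 4/10 mod 13. 10⁻¹ ≡ 4 (mod 13), so λ ≡ 3.
  x = λ² - 0 - 10 = 9 - 10 ≡ 12; y = λ·(0 - 12) - 10 ≡ 6. → (12, 6)

(12, 6)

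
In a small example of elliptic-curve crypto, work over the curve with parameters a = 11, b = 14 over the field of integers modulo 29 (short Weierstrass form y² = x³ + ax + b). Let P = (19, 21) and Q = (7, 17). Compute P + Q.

(19, 21) + (7, 17). λ = (17 - 21)/(7 - 19) ≡ 25/17 mod 29. 17⁻¹ ≡ 12 (mod 29) since 17·12 = 204 ≡ 1, so λ ≡ 10.
  x = λ² - 19 - 7 = 100 - 26 ≡ 16; y = λ·(19 - 16) - 21 ≡ 9. → (16, 9)

(16, 9)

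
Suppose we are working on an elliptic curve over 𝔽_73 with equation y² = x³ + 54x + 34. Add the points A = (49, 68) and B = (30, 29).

(49, 68) + (30, 29). λ = (29 - 68)/(30 - 49) ≡ 34/54 mod 73. 54⁻¹ ≡ 23 (mod 73) since 54·23 = 1242 ≡ 1, so λ ≡ 52.
  x = λ² - 49 - 30 = 2704 - 79 ≡ 70; y = λ·(49 - 70) - 68 ≡ 8. → (70, 8)

(70, 8)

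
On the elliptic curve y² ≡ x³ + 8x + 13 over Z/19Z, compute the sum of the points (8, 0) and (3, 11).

(6, 7)

(8, 0) + (3, 11). λ = (11 - 0)/(3 - 8) ≡ 11/14 mod 19. 14⁻¹ ≡ 15 (mod 19), so λ ≡ 13.
  x = λ² - 8 - 3 = 169 - 11 ≡ 6; y = λ·(8 - 6) - 0 ≡ 7. → (6, 7)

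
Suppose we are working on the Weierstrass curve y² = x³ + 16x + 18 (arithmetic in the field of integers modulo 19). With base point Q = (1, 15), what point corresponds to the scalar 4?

(2, 1)

Double-and-add on 4 = (100)₂. Start with Q = (1, 15) for the leading 1-bit.
double: tangent at (1, 15): λ = (3·1² + 16)/(2·15) ≡ 0/11. 11⁻¹ ≡ 7 (mod 19) since 11·7 = 77 ≡ 1, so λ ≡ 0·7 ≡ 0.
  x = λ² - 1 - 1 = 0 - 2 ≡ 17; y = λ·(1 - 17) - 15 ≡ 4. → (17, 4)
double: tangent at (17, 4): λ = (3·17² + 16)/(2·4) ≡ 9/8. 8⁻¹ ≡ 12 (mod 19), so λ ≡ 9·12 ≡ 13.
  x = λ² - 17 - 17 = 169 - 34 ≡ 2; y = λ·(17 - 2) - 4 ≡ 1. → (2, 1)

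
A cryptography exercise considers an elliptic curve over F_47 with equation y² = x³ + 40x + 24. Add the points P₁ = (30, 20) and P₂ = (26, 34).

(30, 20) + (26, 34). λ = (34 - 20)/(26 - 30) ≡ 14/43 mod 47. 43⁻¹ ≡ 35 (mod 47), so λ ≡ 20.
  x = λ² - 30 - 26 = 400 - 56 ≡ 15; y = λ·(30 - 15) - 20 ≡ 45. → (15, 45)

(15, 45)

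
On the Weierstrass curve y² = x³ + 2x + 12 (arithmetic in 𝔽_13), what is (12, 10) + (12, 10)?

(11, 0)

tangent at (12, 10): λ = (3·12² + 2)/(2·10) ≡ 5/7. 7⁻¹ ≡ 2 (mod 13), so λ ≡ 5·2 ≡ 10.
  x = λ² - 12 - 12 = 100 - 24 ≡ 11; y = λ·(12 - 11) - 10 ≡ 0. → (11, 0)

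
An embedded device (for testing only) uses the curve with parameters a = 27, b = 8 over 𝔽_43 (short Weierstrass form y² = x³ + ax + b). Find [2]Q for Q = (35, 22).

(32, 33)

tangent at (35, 22): λ = (3·35² + 27)/(2·22) ≡ 4/1. 1⁻¹ ≡ 1 (mod 43), so λ ≡ 4·1 ≡ 4.
  x = λ² - 35 - 35 = 16 - 70 ≡ 32; y = λ·(35 - 32) - 22 ≡ 33. → (32, 33)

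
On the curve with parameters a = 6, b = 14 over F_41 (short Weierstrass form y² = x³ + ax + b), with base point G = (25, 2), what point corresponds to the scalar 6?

Double-and-add on 6 = (110)₂. Start with G = (25, 2) for the leading 1-bit.
double: tangent at (25, 2): λ = (3·25² + 6)/(2·2) ≡ 36/4. 4⁻¹ ≡ 31 (mod 41) since 4·31 = 124 ≡ 1, so λ ≡ 36·31 ≡ 9.
  x = λ² - 25 - 25 = 81 - 50 ≡ 31; y = λ·(25 - 31) - 2 ≡ 26. → (31, 26)
add G: (31, 26) + (25, 2). λ = (2 - 26)/(25 - 31) ≡ 17/35 mod 41. 35⁻¹ ≡ 34 (mod 41) since 35·34 = 1190 ≡ 1, so λ ≡ 4.
  x = λ² - 31 - 25 = 16 - 56 ≡ 1; y = λ·(31 - 1) - 26 ≡ 12. → (1, 12)
double: tangent at (1, 12): λ = (3·1² + 6)/(2·12) ≡ 9/24. 24⁻¹ ≡ 12 (mod 41), so λ ≡ 9·12 ≡ 26.
  x = λ² - 1 - 1 = 676 - 2 ≡ 18; y = λ·(1 - 18) - 12 ≡ 38. → (18, 38)

(18, 38)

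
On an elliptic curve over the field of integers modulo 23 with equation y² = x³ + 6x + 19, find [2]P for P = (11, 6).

tangent at (11, 6): λ = (3·11² + 6)/(2·6) ≡ 1/12. 12⁻¹ ≡ 2 (mod 23), so λ ≡ 1·2 ≡ 2.
  x = λ² - 11 - 11 = 4 - 22 ≡ 5; y = λ·(11 - 5) - 6 ≡ 6. → (5, 6)

(5, 6)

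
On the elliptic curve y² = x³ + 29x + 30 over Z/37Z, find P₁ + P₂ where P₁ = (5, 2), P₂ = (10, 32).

(21, 13)

(5, 2) + (10, 32). λ = (32 - 2)/(10 - 5) ≡ 30/5 mod 37. 5⁻¹ ≡ 15 (mod 37), so λ ≡ 6.
  x = λ² - 5 - 10 = 36 - 15 ≡ 21; y = λ·(5 - 21) - 2 ≡ 13. → (21, 13)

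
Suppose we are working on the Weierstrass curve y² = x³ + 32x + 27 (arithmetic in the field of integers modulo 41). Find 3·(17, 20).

(24, 8)

Write Q = (17, 20).
Repeated addition: build up to 3Q.
2Q: tangent at (17, 20): λ = (3·17² + 32)/(2·20) ≡ 38/40. 40⁻¹ ≡ 40 (mod 41), so λ ≡ 38·40 ≡ 3.
  x = λ² - 17 - 17 = 9 - 34 ≡ 16; y = λ·(17 - 16) - 20 ≡ 24. → (16, 24)
3Q: (16, 24) + (17, 20). λ = (20 - 24)/(17 - 16) ≡ 37/1 mod 41. 1⁻¹ ≡ 1 (mod 41), so λ ≡ 37.
  x = λ² - 16 - 17 = 1369 - 33 ≡ 24; y = λ·(16 - 24) - 24 ≡ 8. → (24, 8)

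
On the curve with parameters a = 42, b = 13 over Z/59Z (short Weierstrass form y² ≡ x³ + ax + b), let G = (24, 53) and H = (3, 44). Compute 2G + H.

(27, 11)

First 2G:
Repeated addition: build up to 2G.
2G: tangent at (24, 53): λ = (3·24² + 42)/(2·53) ≡ 0/47. 47⁻¹ ≡ 54 (mod 59) since 47·54 = 2538 ≡ 1, so λ ≡ 0·54 ≡ 0.
  x = λ² - 24 - 24 = 0 - 48 ≡ 11; y = λ·(24 - 11) - 53 ≡ 6. → (11, 6)
2G = (11, 6).
Finally 2G + H:
(11, 6) + (3, 44). λ = (44 - 6)/(3 - 11) ≡ 38/51 mod 59. 51⁻¹ ≡ 22 (mod 59), so λ ≡ 10.
  x = λ² - 11 - 3 = 100 - 14 ≡ 27; y = λ·(11 - 27) - 6 ≡ 11. → (27, 11)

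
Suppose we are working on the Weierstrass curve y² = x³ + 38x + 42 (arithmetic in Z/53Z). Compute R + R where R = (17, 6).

tangent at (17, 6): λ = (3·17² + 38)/(2·6) ≡ 4/12. 12⁻¹ ≡ 31 (mod 53), so λ ≡ 4·31 ≡ 18.
  x = λ² - 17 - 17 = 324 - 34 ≡ 25; y = λ·(17 - 25) - 6 ≡ 9. → (25, 9)

(25, 9)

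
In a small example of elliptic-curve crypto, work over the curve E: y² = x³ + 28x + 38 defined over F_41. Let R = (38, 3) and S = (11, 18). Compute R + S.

(8, 35)

(38, 3) + (11, 18). λ = (18 - 3)/(11 - 38) ≡ 15/14 mod 41. 14⁻¹ ≡ 3 (mod 41), so λ ≡ 4.
  x = λ² - 38 - 11 = 16 - 49 ≡ 8; y = λ·(38 - 8) - 3 ≡ 35. → (8, 35)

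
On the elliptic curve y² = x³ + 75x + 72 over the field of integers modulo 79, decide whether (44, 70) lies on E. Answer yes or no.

y² = 70² ≡ 2; x³ + 75x + 72 = 88556 ≡ 76 (mod 79). 2 ≠ 76.

no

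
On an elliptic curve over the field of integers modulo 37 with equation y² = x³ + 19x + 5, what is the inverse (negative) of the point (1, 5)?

-(1, 5) = (1, -5 mod 37) = (1, 32).

(1, 32)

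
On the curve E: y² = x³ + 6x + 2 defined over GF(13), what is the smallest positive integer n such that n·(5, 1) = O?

2P: tangent at (5, 1): λ = (3·5² + 6)/(2·1) ≡ 3/2. 2⁻¹ ≡ 7 (mod 13), so λ ≡ 3·7 ≡ 8.
  x = λ² - 5 - 5 = 64 - 10 ≡ 2; y = λ·(5 - 2) - 1 ≡ 10. → (2, 10)
3P: (2, 10) + (5, 1). λ = (1 - 10)/(5 - 2) ≡ 4/3 mod 13. 3⁻¹ ≡ 9 (mod 13), so λ ≡ 10.
  x = λ² - 2 - 5 = 100 - 7 ≡ 2; y = λ·(2 - 2) - 10 ≡ 3. → (2, 3)
4P: (2, 3) + (5, 1). λ = (1 - 3)/(5 - 2) ≡ 11/3 mod 13. 3⁻¹ ≡ 9 (mod 13) since 3·9 = 27 ≡ 1, so λ ≡ 8.
  x = λ² - 2 - 5 = 64 - 7 ≡ 5; y = λ·(2 - 5) - 3 ≡ 12. → (5, 12)
5P: (5, 12) + (5, 1): same x and y₁ ≡ -y₂, so the sum is O.
5P = O, so the order is 5.

5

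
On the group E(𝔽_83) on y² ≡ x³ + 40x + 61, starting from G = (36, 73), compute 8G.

(55, 48)

Double-and-add on 8 = (1000)₂. Start with G = (36, 73) for the leading 1-bit.
double: tangent at (36, 73): λ = (3·36² + 40)/(2·73) ≡ 27/63. 63⁻¹ ≡ 29 (mod 83), so λ ≡ 27·29 ≡ 36.
  x = λ² - 36 - 36 = 1296 - 72 ≡ 62; y = λ·(36 - 62) - 73 ≡ 70. → (62, 70)
double: tangent at (62, 70): λ = (3·62² + 40)/(2·70) ≡ 35/57. 57⁻¹ ≡ 67 (mod 83), so λ ≡ 35·67 ≡ 21.
  x = λ² - 62 - 62 = 441 - 124 ≡ 68; y = λ·(62 - 68) - 70 ≡ 53. → (68, 53)
double: tangent at (68, 53): λ = (3·68² + 40)/(2·53) ≡ 51/23. 23⁻¹ ≡ 65 (mod 83) since 23·65 = 1495 ≡ 1, so λ ≡ 51·65 ≡ 78.
  x = λ² - 68 - 68 = 6084 - 136 ≡ 55; y = λ·(68 - 55) - 53 ≡ 48. → (55, 48)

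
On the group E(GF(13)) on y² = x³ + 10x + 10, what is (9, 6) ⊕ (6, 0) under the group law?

(9, 6) + (6, 0). λ = (0 - 6)/(6 - 9) ≡ 7/10 mod 13. 10⁻¹ ≡ 4 (mod 13), so λ ≡ 2.
  x = λ² - 9 - 6 = 4 - 15 ≡ 2; y = λ·(9 - 2) - 6 ≡ 8. → (2, 8)

(2, 8)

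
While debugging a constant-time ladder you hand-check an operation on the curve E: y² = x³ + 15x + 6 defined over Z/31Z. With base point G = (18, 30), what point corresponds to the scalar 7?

(25, 14)

Double-and-add on 7 = (111)₂. Start with G = (18, 30) for the leading 1-bit.
double: tangent at (18, 30): λ = (3·18² + 15)/(2·30) ≡ 26/29. 29⁻¹ ≡ 15 (mod 31) since 29·15 = 435 ≡ 1, so λ ≡ 26·15 ≡ 18.
  x = λ² - 18 - 18 = 324 - 36 ≡ 9; y = λ·(18 - 9) - 30 ≡ 8. → (9, 8)
add G: (9, 8) + (18, 30). λ = (30 - 8)/(18 - 9) ≡ 22/9 mod 31. 9⁻¹ ≡ 7 (mod 31), so λ ≡ 30.
  x = λ² - 9 - 18 = 900 - 27 ≡ 5; y = λ·(9 - 5) - 8 ≡ 19. → (5, 19)
double: tangent at (5, 19): λ = (3·5² + 15)/(2·19) ≡ 28/7. 7⁻¹ ≡ 9 (mod 31), so λ ≡ 28·9 ≡ 4.
  x = λ² - 5 - 5 = 16 - 10 ≡ 6; y = λ·(5 - 6) - 19 ≡ 8. → (6, 8)
add G: (6, 8) + (18, 30). λ = (30 - 8)/(18 - 6) ≡ 22/12 mod 31. 12⁻¹ ≡ 13 (mod 31) since 12·13 = 156 ≡ 1, so λ ≡ 7.
  x = λ² - 6 - 18 = 49 - 24 ≡ 25; y = λ·(6 - 25) - 8 ≡ 14. → (25, 14)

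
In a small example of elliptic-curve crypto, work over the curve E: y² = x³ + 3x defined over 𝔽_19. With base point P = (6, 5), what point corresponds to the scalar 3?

Repeated addition: build up to 3P.
2P: tangent at (6, 5): λ = (3·6² + 3)/(2·5) ≡ 16/10. 10⁻¹ ≡ 2 (mod 19), so λ ≡ 16·2 ≡ 13.
  x = λ² - 6 - 6 = 169 - 12 ≡ 5; y = λ·(6 - 5) - 5 ≡ 8. → (5, 8)
3P: (5, 8) + (6, 5). λ = (5 - 8)/(6 - 5) ≡ 16/1 mod 19. 1⁻¹ ≡ 1 (mod 19), so λ ≡ 16.
  x = λ² - 5 - 6 = 256 - 11 ≡ 17; y = λ·(5 - 17) - 8 ≡ 9. → (17, 9)

(17, 9)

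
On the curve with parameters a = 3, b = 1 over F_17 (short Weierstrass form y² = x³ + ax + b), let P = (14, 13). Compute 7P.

(9, 14)

Repeated addition: build up to 7P.
2P: tangent at (14, 13): λ = (3·14² + 3)/(2·13) ≡ 13/9. 9⁻¹ ≡ 2 (mod 17), so λ ≡ 13·2 ≡ 9.
  x = λ² - 14 - 14 = 81 - 28 ≡ 2; y = λ·(14 - 2) - 13 ≡ 10. → (2, 10)
3P: (2, 10) + (14, 13). λ = (13 - 10)/(14 - 2) ≡ 3/12 mod 17. 12⁻¹ ≡ 10 (mod 17), so λ ≡ 13.
  x = λ² - 2 - 14 = 169 - 16 ≡ 0; y = λ·(2 - 0) - 10 ≡ 16. → (0, 16)
4P: (0, 16) + (14, 13). λ = (13 - 16)/(14 - 0) ≡ 14/14 mod 17. 14⁻¹ ≡ 11 (mod 17) since 14·11 = 154 ≡ 1, so λ ≡ 1.
  x = λ² - 0 - 14 = 1 - 14 ≡ 4; y = λ·(0 - 4) - 16 ≡ 14. → (4, 14)
5P: (4, 14) + (14, 13). λ = (13 - 14)/(14 - 4) ≡ 16/10 mod 17. 10⁻¹ ≡ 12 (mod 17), so λ ≡ 5.
  x = λ² - 4 - 14 = 25 - 18 ≡ 7; y = λ·(4 - 7) - 14 ≡ 5. → (7, 5)
6P: (7, 5) + (14, 13). λ = (13 - 5)/(14 - 7) ≡ 8/7 mod 17. 7⁻¹ ≡ 5 (mod 17), so λ ≡ 6.
  x = λ² - 7 - 14 = 36 - 21 ≡ 15; y = λ·(7 - 15) - 5 ≡ 15. → (15, 15)
7P: (15, 15) + (14, 13). λ = (13 - 15)/(14 - 15) ≡ 15/16 mod 17. 16⁻¹ ≡ 16 (mod 17) since 16·16 = 256 ≡ 1, so λ ≡ 2.
  x = λ² - 15 - 14 = 4 - 29 ≡ 9; y = λ·(15 - 9) - 15 ≡ 14. → (9, 14)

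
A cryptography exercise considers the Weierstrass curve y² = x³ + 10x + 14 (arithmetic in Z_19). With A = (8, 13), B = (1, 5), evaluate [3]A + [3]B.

First 3A:
Repeated addition: build up to 3A.
2A: tangent at (8, 13): λ = (3·8² + 10)/(2·13) ≡ 12/7. 7⁻¹ ≡ 11 (mod 19), so λ ≡ 12·11 ≡ 18.
  x = λ² - 8 - 8 = 324 - 16 ≡ 4; y = λ·(8 - 4) - 13 ≡ 2. → (4, 2)
3A: (4, 2) + (8, 13). λ = (13 - 2)/(8 - 4) ≡ 11/4 mod 19. 4⁻¹ ≡ 5 (mod 19), so λ ≡ 17.
  x = λ² - 4 - 8 = 289 - 12 ≡ 11; y = λ·(4 - 11) - 2 ≡ 12. → (11, 12)
3A = (11, 12).
Next 3B:
Repeated addition: build up to 3B.
2B: tangent at (1, 5): λ = (3·1² + 10)/(2·5) ≡ 13/10. 10⁻¹ ≡ 2 (mod 19), so λ ≡ 13·2 ≡ 7.
  x = λ² - 1 - 1 = 49 - 2 ≡ 9; y = λ·(1 - 9) - 5 ≡ 15. → (9, 15)
3B: (9, 15) + (1, 5). λ = (5 - 15)/(1 - 9) ≡ 9/11 mod 19. 11⁻¹ ≡ 7 (mod 19), so λ ≡ 6.
  x = λ² - 9 - 1 = 36 - 10 ≡ 7; y = λ·(9 - 7) - 15 ≡ 16. → (7, 16)
3B = (7, 16).
Finally 3A + 3B:
(11, 12) + (7, 16). λ = (16 - 12)/(7 - 11) ≡ 4/15 mod 19. 15⁻¹ ≡ 14 (mod 19), so λ ≡ 18.
  x = λ² - 11 - 7 = 324 - 18 ≡ 2; y = λ·(11 - 2) - 12 ≡ 17. → (2, 17)

(2, 17)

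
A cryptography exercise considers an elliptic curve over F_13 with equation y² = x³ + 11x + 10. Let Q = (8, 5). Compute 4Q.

(0, 6)

Double-and-add on 4 = (100)₂. Start with Q = (8, 5) for the leading 1-bit.
double: tangent at (8, 5): λ = (3·8² + 11)/(2·5) ≡ 8/10. 10⁻¹ ≡ 4 (mod 13) since 10·4 = 40 ≡ 1, so λ ≡ 8·4 ≡ 6.
  x = λ² - 8 - 8 = 36 - 16 ≡ 7; y = λ·(8 - 7) - 5 ≡ 1. → (7, 1)
double: tangent at (7, 1): λ = (3·7² + 11)/(2·1) ≡ 2/2. 2⁻¹ ≡ 7 (mod 13) since 2·7 = 14 ≡ 1, so λ ≡ 2·7 ≡ 1.
  x = λ² - 7 - 7 = 1 - 14 ≡ 0; y = λ·(7 - 0) - 1 ≡ 6. → (0, 6)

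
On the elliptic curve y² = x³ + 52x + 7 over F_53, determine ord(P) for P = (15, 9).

2P: tangent at (15, 9): λ = (3·15² + 52)/(2·9) ≡ 38/18. 18⁻¹ ≡ 3 (mod 53) since 18·3 = 54 ≡ 1, so λ ≡ 38·3 ≡ 8.
  x = λ² - 15 - 15 = 64 - 30 ≡ 34; y = λ·(15 - 34) - 9 ≡ 51. → (34, 51)
3P: (34, 51) + (15, 9). λ = (9 - 51)/(15 - 34) ≡ 11/34 mod 53. 34⁻¹ ≡ 39 (mod 53), so λ ≡ 5.
  x = λ² - 34 - 15 = 25 - 49 ≡ 29; y = λ·(34 - 29) - 51 ≡ 27. → (29, 27)
4P: (29, 27) + (15, 9). λ = (9 - 27)/(15 - 29) ≡ 35/39 mod 53. 39⁻¹ ≡ 34 (mod 53), so λ ≡ 24.
  x = λ² - 29 - 15 = 576 - 44 ≡ 2; y = λ·(29 - 2) - 27 ≡ 38. → (2, 38)
5P: (2, 38) + (15, 9). λ = (9 - 38)/(15 - 2) ≡ 24/13 mod 53. 13⁻¹ ≡ 49 (mod 53) since 13·49 = 637 ≡ 1, so λ ≡ 10.
  x = λ² - 2 - 15 = 100 - 17 ≡ 30; y = λ·(2 - 30) - 38 ≡ 0. → (30, 0)
6P: (30, 0) + (15, 9). λ = (9 - 0)/(15 - 30) ≡ 9/38 mod 53. 38⁻¹ ≡ 7 (mod 53), so λ ≡ 10.
  x = λ² - 30 - 15 = 100 - 45 ≡ 2; y = λ·(30 - 2) - 0 ≡ 15. → (2, 15)
7P: (2, 15) + (15, 9). λ = (9 - 15)/(15 - 2) ≡ 47/13 mod 53. 13⁻¹ ≡ 49 (mod 53), so λ ≡ 24.
  x = λ² - 2 - 15 = 576 - 17 ≡ 29; y = λ·(2 - 29) - 15 ≡ 26. → (29, 26)
8P: (29, 26) + (15, 9). λ = (9 - 26)/(15 - 29) ≡ 36/39 mod 53. 39⁻¹ ≡ 34 (mod 53), so λ ≡ 5.
  x = λ² - 29 - 15 = 25 - 44 ≡ 34; y = λ·(29 - 34) - 26 ≡ 2. → (34, 2)
9P: (34, 2) + (15, 9). λ = (9 - 2)/(15 - 34) ≡ 7/34 mod 53. 34⁻¹ ≡ 39 (mod 53), so λ ≡ 8.
  x = λ² - 34 - 15 = 64 - 49 ≡ 15; y = λ·(34 - 15) - 2 ≡ 44. → (15, 44)
10P: (15, 44) + (15, 9): same x and y₁ ≡ -y₂, so the sum is O.
10P = O, so the order is 10.

10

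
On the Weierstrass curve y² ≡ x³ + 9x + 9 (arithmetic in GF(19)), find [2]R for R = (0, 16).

(7, 4)

tangent at (0, 16): λ = (3·0² + 9)/(2·16) ≡ 9/13. 13⁻¹ ≡ 3 (mod 19), so λ ≡ 9·3 ≡ 8.
  x = λ² - 0 - 0 = 64 - 0 ≡ 7; y = λ·(0 - 7) - 16 ≡ 4. → (7, 4)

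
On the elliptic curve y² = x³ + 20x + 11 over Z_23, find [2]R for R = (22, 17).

tangent at (22, 17): λ = (3·22² + 20)/(2·17) ≡ 0/11. 11⁻¹ ≡ 21 (mod 23), so λ ≡ 0·21 ≡ 0.
  x = λ² - 22 - 22 = 0 - 44 ≡ 2; y = λ·(22 - 2) - 17 ≡ 6. → (2, 6)

(2, 6)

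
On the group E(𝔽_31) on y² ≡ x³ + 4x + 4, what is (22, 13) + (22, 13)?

(23, 24)

tangent at (22, 13): λ = (3·22² + 4)/(2·13) ≡ 30/26. 26⁻¹ ≡ 6 (mod 31), so λ ≡ 30·6 ≡ 25.
  x = λ² - 22 - 22 = 625 - 44 ≡ 23; y = λ·(22 - 23) - 13 ≡ 24. → (23, 24)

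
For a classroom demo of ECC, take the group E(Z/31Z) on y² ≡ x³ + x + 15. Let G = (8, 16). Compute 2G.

(2, 26)

tangent at (8, 16): λ = (3·8² + 1)/(2·16) ≡ 7/1. 1⁻¹ ≡ 1 (mod 31), so λ ≡ 7·1 ≡ 7.
  x = λ² - 8 - 8 = 49 - 16 ≡ 2; y = λ·(8 - 2) - 16 ≡ 26. → (2, 26)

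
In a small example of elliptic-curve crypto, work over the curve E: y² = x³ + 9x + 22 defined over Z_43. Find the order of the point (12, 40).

9

2P: tangent at (12, 40): λ = (3·12² + 9)/(2·40) ≡ 11/37. 37⁻¹ ≡ 7 (mod 43) since 37·7 = 259 ≡ 1, so λ ≡ 11·7 ≡ 34.
  x = λ² - 12 - 12 = 1156 - 24 ≡ 14; y = λ·(12 - 14) - 40 ≡ 21. → (14, 21)
3P: (14, 21) + (12, 40). λ = (40 - 21)/(12 - 14) ≡ 19/41 mod 43. 41⁻¹ ≡ 21 (mod 43), so λ ≡ 12.
  x = λ² - 14 - 12 = 144 - 26 ≡ 32; y = λ·(14 - 32) - 21 ≡ 21. → (32, 21)
4P: (32, 21) + (12, 40). λ = (40 - 21)/(12 - 32) ≡ 19/23 mod 43. 23⁻¹ ≡ 15 (mod 43), so λ ≡ 27.
  x = λ² - 32 - 12 = 729 - 44 ≡ 40; y = λ·(32 - 40) - 21 ≡ 21. → (40, 21)
5P: (40, 21) + (12, 40). λ = (40 - 21)/(12 - 40) ≡ 19/15 mod 43. 15⁻¹ ≡ 23 (mod 43), so λ ≡ 7.
  x = λ² - 40 - 12 = 49 - 52 ≡ 40; y = λ·(40 - 40) - 21 ≡ 22. → (40, 22)
6P: (40, 22) + (12, 40). λ = (40 - 22)/(12 - 40) ≡ 18/15 mod 43. 15⁻¹ ≡ 23 (mod 43) since 15·23 = 345 ≡ 1, so λ ≡ 27.
  x = λ² - 40 - 12 = 729 - 52 ≡ 32; y = λ·(40 - 32) - 22 ≡ 22. → (32, 22)
7P: (32, 22) + (12, 40). λ = (40 - 22)/(12 - 32) ≡ 18/23 mod 43. 23⁻¹ ≡ 15 (mod 43) since 23·15 = 345 ≡ 1, so λ ≡ 12.
  x = λ² - 32 - 12 = 144 - 44 ≡ 14; y = λ·(32 - 14) - 22 ≡ 22. → (14, 22)
8P: (14, 22) + (12, 40). λ = (40 - 22)/(12 - 14) ≡ 18/41 mod 43. 41⁻¹ ≡ 21 (mod 43) since 41·21 = 861 ≡ 1, so λ ≡ 34.
  x = λ² - 14 - 12 = 1156 - 26 ≡ 12; y = λ·(14 - 12) - 22 ≡ 3. → (12, 3)
9P: (12, 3) + (12, 40): same x and y₁ ≡ -y₂, so the sum is ∞.
9P = ∞, so the order is 9.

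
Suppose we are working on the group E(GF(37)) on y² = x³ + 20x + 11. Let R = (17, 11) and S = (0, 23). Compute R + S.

(17, 11) + (0, 23). λ = (23 - 11)/(0 - 17) ≡ 12/20 mod 37. 20⁻¹ ≡ 13 (mod 37), so λ ≡ 8.
  x = λ² - 17 - 0 = 64 - 17 ≡ 10; y = λ·(17 - 10) - 11 ≡ 8. → (10, 8)

(10, 8)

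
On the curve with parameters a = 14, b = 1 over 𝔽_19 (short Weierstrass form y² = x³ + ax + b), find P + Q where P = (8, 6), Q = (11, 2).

(6, 4)

(8, 6) + (11, 2). λ = (2 - 6)/(11 - 8) ≡ 15/3 mod 19. 3⁻¹ ≡ 13 (mod 19), so λ ≡ 5.
  x = λ² - 8 - 11 = 25 - 19 ≡ 6; y = λ·(8 - 6) - 6 ≡ 4. → (6, 4)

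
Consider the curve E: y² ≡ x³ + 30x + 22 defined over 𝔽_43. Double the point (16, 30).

(6, 17)

tangent at (16, 30): λ = (3·16² + 30)/(2·30) ≡ 24/17. 17⁻¹ ≡ 38 (mod 43), so λ ≡ 24·38 ≡ 9.
  x = λ² - 16 - 16 = 81 - 32 ≡ 6; y = λ·(16 - 6) - 30 ≡ 17. → (6, 17)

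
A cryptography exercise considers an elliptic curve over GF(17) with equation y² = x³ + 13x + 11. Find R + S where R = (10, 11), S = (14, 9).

(10, 11) + (14, 9). λ = (9 - 11)/(14 - 10) ≡ 15/4 mod 17. 4⁻¹ ≡ 13 (mod 17) since 4·13 = 52 ≡ 1, so λ ≡ 8.
  x = λ² - 10 - 14 = 64 - 24 ≡ 6; y = λ·(10 - 6) - 11 ≡ 4. → (6, 4)

(6, 4)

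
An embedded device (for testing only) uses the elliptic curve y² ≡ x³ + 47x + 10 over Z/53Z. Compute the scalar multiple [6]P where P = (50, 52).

O

Double-and-add on 6 = (110)₂. Start with P = (50, 52) for the leading 1-bit.
double: tangent at (50, 52): λ = (3·50² + 47)/(2·52) ≡ 21/51. 51⁻¹ ≡ 26 (mod 53), so λ ≡ 21·26 ≡ 16.
  x = λ² - 50 - 50 = 256 - 100 ≡ 50; y = λ·(50 - 50) - 52 ≡ 1. → (50, 1)
add P: (50, 1) + (50, 52): same x and y₁ ≡ -y₂, so the sum is ∞.
double: ∞ + ∞ = ∞ (identity).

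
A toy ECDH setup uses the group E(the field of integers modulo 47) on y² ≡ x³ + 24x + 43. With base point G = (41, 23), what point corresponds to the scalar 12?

Repeated addition: build up to 12G.
2G: tangent at (41, 23): λ = (3·41² + 24)/(2·23) ≡ 38/46. 46⁻¹ ≡ 46 (mod 47), so λ ≡ 38·46 ≡ 9.
  x = λ² - 41 - 41 = 81 - 82 ≡ 46; y = λ·(41 - 46) - 23 ≡ 26. → (46, 26)
3G: (46, 26) + (41, 23). λ = (23 - 26)/(41 - 46) ≡ 44/42 mod 47. 42⁻¹ ≡ 28 (mod 47), so λ ≡ 10.
  x = λ² - 46 - 41 = 100 - 87 ≡ 13; y = λ·(46 - 13) - 26 ≡ 22. → (13, 22)
4G: (13, 22) + (41, 23). λ = (23 - 22)/(41 - 13) ≡ 1/28 mod 47. 28⁻¹ ≡ 42 (mod 47), so λ ≡ 42.
  x = λ² - 13 - 41 = 1764 - 54 ≡ 18; y = λ·(13 - 18) - 22 ≡ 3. → (18, 3)
5G: (18, 3) + (41, 23). λ = (23 - 3)/(41 - 18) ≡ 20/23 mod 47. 23⁻¹ ≡ 45 (mod 47) since 23·45 = 1035 ≡ 1, so λ ≡ 7.
  x = λ² - 18 - 41 = 49 - 59 ≡ 37; y = λ·(18 - 37) - 3 ≡ 5. → (37, 5)
6G: (37, 5) + (41, 23). λ = (23 - 5)/(41 - 37) ≡ 18/4 mod 47. 4⁻¹ ≡ 12 (mod 47) since 4·12 = 48 ≡ 1, so λ ≡ 28.
  x = λ² - 37 - 41 = 784 - 78 ≡ 1; y = λ·(37 - 1) - 5 ≡ 16. → (1, 16)
7G: (1, 16) + (41, 23). λ = (23 - 16)/(41 - 1) ≡ 7/40 mod 47. 40⁻¹ ≡ 20 (mod 47), so λ ≡ 46.
  x = λ² - 1 - 41 = 2116 - 42 ≡ 6; y = λ·(1 - 6) - 16 ≡ 36. → (6, 36)
8G: (6, 36) + (41, 23). λ = (23 - 36)/(41 - 6) ≡ 34/35 mod 47. 35⁻¹ ≡ 43 (mod 47) since 35·43 = 1505 ≡ 1, so λ ≡ 5.
  x = λ² - 6 - 41 = 25 - 47 ≡ 25; y = λ·(6 - 25) - 36 ≡ 10. → (25, 10)
9G: (25, 10) + (41, 23). λ = (23 - 10)/(41 - 25) ≡ 13/16 mod 47. 16⁻¹ ≡ 3 (mod 47), so λ ≡ 39.
  x = λ² - 25 - 41 = 1521 - 66 ≡ 45; y = λ·(25 - 45) - 10 ≡ 9. → (45, 9)
10G: (45, 9) + (41, 23). λ = (23 - 9)/(41 - 45) ≡ 14/43 mod 47. 43⁻¹ ≡ 35 (mod 47), so λ ≡ 20.
  x = λ² - 45 - 41 = 400 - 86 ≡ 32; y = λ·(45 - 32) - 9 ≡ 16. → (32, 16)
11G: (32, 16) + (41, 23). λ = (23 - 16)/(41 - 32) ≡ 7/9 mod 47. 9⁻¹ ≡ 21 (mod 47) since 9·21 = 189 ≡ 1, so λ ≡ 6.
  x = λ² - 32 - 41 = 36 - 73 ≡ 10; y = λ·(32 - 10) - 16 ≡ 22. → (10, 22)
12G: (10, 22) + (41, 23). λ = (23 - 22)/(41 - 10) ≡ 1/31 mod 47. 31⁻¹ ≡ 44 (mod 47) since 31·44 = 1364 ≡ 1, so λ ≡ 44.
  x = λ² - 10 - 41 = 1936 - 51 ≡ 5; y = λ·(10 - 5) - 22 ≡ 10. → (5, 10)

(5, 10)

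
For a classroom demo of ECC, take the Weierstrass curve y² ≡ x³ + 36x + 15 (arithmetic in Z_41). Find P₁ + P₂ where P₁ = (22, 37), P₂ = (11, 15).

(12, 24)

(22, 37) + (11, 15). λ = (15 - 37)/(11 - 22) ≡ 19/30 mod 41. 30⁻¹ ≡ 26 (mod 41), so λ ≡ 2.
  x = λ² - 22 - 11 = 4 - 33 ≡ 12; y = λ·(22 - 12) - 37 ≡ 24. → (12, 24)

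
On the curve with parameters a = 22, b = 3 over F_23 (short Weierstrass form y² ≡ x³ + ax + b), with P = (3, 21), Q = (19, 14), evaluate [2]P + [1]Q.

(20, 18)

First 2P:
Repeated addition: build up to 2P.
2P: tangent at (3, 21): λ = (3·3² + 22)/(2·21) ≡ 3/19. 19⁻¹ ≡ 17 (mod 23), so λ ≡ 3·17 ≡ 5.
  x = λ² - 3 - 3 = 25 - 6 ≡ 19; y = λ·(3 - 19) - 21 ≡ 14. → (19, 14)
2P = (19, 14).
Finally 2P + Q:
tangent at (19, 14): λ = (3·19² + 22)/(2·14) ≡ 1/5. 5⁻¹ ≡ 14 (mod 23), so λ ≡ 1·14 ≡ 14.
  x = λ² - 19 - 19 = 196 - 38 ≡ 20; y = λ·(19 - 20) - 14 ≡ 18. → (20, 18)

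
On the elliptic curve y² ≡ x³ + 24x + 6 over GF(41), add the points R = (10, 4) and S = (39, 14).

(28, 11)

(10, 4) + (39, 14). λ = (14 - 4)/(39 - 10) ≡ 10/29 mod 41. 29⁻¹ ≡ 17 (mod 41) since 29·17 = 493 ≡ 1, so λ ≡ 6.
  x = λ² - 10 - 39 = 36 - 49 ≡ 28; y = λ·(10 - 28) - 4 ≡ 11. → (28, 11)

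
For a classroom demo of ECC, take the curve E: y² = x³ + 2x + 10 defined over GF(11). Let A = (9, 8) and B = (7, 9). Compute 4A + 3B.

First 4A:
Repeated addition: build up to 4A.
2A: tangent at (9, 8): λ = (3·9² + 2)/(2·8) ≡ 3/5. 5⁻¹ ≡ 9 (mod 11) since 5·9 = 45 ≡ 1, so λ ≡ 3·9 ≡ 5.
  x = λ² - 9 - 9 = 25 - 18 ≡ 7; y = λ·(9 - 7) - 8 ≡ 2. → (7, 2)
3A: (7, 2) + (9, 8). λ = (8 - 2)/(9 - 7) ≡ 6/2 mod 11. 2⁻¹ ≡ 6 (mod 11) since 2·6 = 12 ≡ 1, so λ ≡ 3.
  x = λ² - 7 - 9 = 9 - 16 ≡ 4; y = λ·(7 - 4) - 2 ≡ 7. → (4, 7)
4A: (4, 7) + (9, 8). λ = (8 - 7)/(9 - 4) ≡ 1/5 mod 11. 5⁻¹ ≡ 9 (mod 11), so λ ≡ 9.
  x = λ² - 4 - 9 = 81 - 13 ≡ 2; y = λ·(4 - 2) - 7 ≡ 0. → (2, 0)
4A = (2, 0).
Next 3B:
Repeated addition: build up to 3B.
2B: tangent at (7, 9): λ = (3·7² + 2)/(2·9) ≡ 6/7. 7⁻¹ ≡ 8 (mod 11), so λ ≡ 6·8 ≡ 4.
  x = λ² - 7 - 7 = 16 - 14 ≡ 2; y = λ·(7 - 2) - 9 ≡ 0. → (2, 0)
3B: (2, 0) + (7, 9). λ = (9 - 0)/(7 - 2) ≡ 9/5 mod 11. 5⁻¹ ≡ 9 (mod 11), so λ ≡ 4.
  x = λ² - 2 - 7 = 16 - 9 ≡ 7; y = λ·(2 - 7) - 0 ≡ 2. → (7, 2)
3B = (7, 2).
Finally 4A + 3B:
(2, 0) + (7, 2). λ = (2 - 0)/(7 - 2) ≡ 2/5 mod 11. 5⁻¹ ≡ 9 (mod 11) since 5·9 = 45 ≡ 1, so λ ≡ 7.
  x = λ² - 2 - 7 = 49 - 9 ≡ 7; y = λ·(2 - 7) - 0 ≡ 9. → (7, 9)

(7, 9)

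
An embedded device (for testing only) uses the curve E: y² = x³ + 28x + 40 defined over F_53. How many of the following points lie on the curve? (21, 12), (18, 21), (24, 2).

(21, 12): 12² ≡ 38, rhs ≡ 31 → off.
(18, 21): 21² ≡ 17, rhs ≡ 16 → off.
(24, 2): 2² ≡ 4, rhs ≡ 14 → off.

0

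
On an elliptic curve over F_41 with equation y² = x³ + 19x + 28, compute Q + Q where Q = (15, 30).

tangent at (15, 30): λ = (3·15² + 19)/(2·30) ≡ 38/19. 19⁻¹ ≡ 13 (mod 41) since 19·13 = 247 ≡ 1, so λ ≡ 38·13 ≡ 2.
  x = λ² - 15 - 15 = 4 - 30 ≡ 15; y = λ·(15 - 15) - 30 ≡ 11. → (15, 11)

(15, 11)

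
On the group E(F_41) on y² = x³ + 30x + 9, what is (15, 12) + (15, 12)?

tangent at (15, 12): λ = (3·15² + 30)/(2·12) ≡ 8/24. 24⁻¹ ≡ 12 (mod 41), so λ ≡ 8·12 ≡ 14.
  x = λ² - 15 - 15 = 196 - 30 ≡ 2; y = λ·(15 - 2) - 12 ≡ 6. → (2, 6)

(2, 6)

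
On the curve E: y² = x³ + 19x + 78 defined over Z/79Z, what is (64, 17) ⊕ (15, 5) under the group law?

(64, 17) + (15, 5). λ = (5 - 17)/(15 - 64) ≡ 67/30 mod 79. 30⁻¹ ≡ 29 (mod 79), so λ ≡ 47.
  x = λ² - 64 - 15 = 2209 - 79 ≡ 76; y = λ·(64 - 76) - 17 ≡ 51. → (76, 51)

(76, 51)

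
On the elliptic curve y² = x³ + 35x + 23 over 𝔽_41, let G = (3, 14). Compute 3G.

(6, 30)

Repeated addition: build up to 3G.
2G: tangent at (3, 14): λ = (3·3² + 35)/(2·14) ≡ 21/28. 28⁻¹ ≡ 22 (mod 41) since 28·22 = 616 ≡ 1, so λ ≡ 21·22 ≡ 11.
  x = λ² - 3 - 3 = 121 - 6 ≡ 33; y = λ·(3 - 33) - 14 ≡ 25. → (33, 25)
3G: (33, 25) + (3, 14). λ = (14 - 25)/(3 - 33) ≡ 30/11 mod 41. 11⁻¹ ≡ 15 (mod 41) since 11·15 = 165 ≡ 1, so λ ≡ 40.
  x = λ² - 33 - 3 = 1600 - 36 ≡ 6; y = λ·(33 - 6) - 25 ≡ 30. → (6, 30)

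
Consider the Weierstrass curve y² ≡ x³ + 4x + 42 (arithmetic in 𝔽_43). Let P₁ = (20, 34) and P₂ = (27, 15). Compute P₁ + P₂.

(20, 34) + (27, 15). λ = (15 - 34)/(27 - 20) ≡ 24/7 mod 43. 7⁻¹ ≡ 37 (mod 43), so λ ≡ 28.
  x = λ² - 20 - 27 = 784 - 47 ≡ 6; y = λ·(20 - 6) - 34 ≡ 14. → (6, 14)

(6, 14)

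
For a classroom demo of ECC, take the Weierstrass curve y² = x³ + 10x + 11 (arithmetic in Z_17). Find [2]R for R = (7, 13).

(16, 0)

tangent at (7, 13): λ = (3·7² + 10)/(2·13) ≡ 4/9. 9⁻¹ ≡ 2 (mod 17), so λ ≡ 4·2 ≡ 8.
  x = λ² - 7 - 7 = 64 - 14 ≡ 16; y = λ·(7 - 16) - 13 ≡ 0. → (16, 0)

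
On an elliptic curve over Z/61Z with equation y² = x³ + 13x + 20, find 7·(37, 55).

(26, 0)

Write P = (37, 55).
Double-and-add on 7 = (111)₂. Start with P = (37, 55) for the leading 1-bit.
double: tangent at (37, 55): λ = (3·37² + 13)/(2·55) ≡ 33/49. 49⁻¹ ≡ 5 (mod 61) since 49·5 = 245 ≡ 1, so λ ≡ 33·5 ≡ 43.
  x = λ² - 37 - 37 = 1849 - 74 ≡ 6; y = λ·(37 - 6) - 55 ≡ 58. → (6, 58)
add P: (6, 58) + (37, 55). λ = (55 - 58)/(37 - 6) ≡ 58/31 mod 61. 31⁻¹ ≡ 2 (mod 61), so λ ≡ 55.
  x = λ² - 6 - 37 = 3025 - 43 ≡ 54; y = λ·(6 - 54) - 58 ≡ 47. → (54, 47)
double: tangent at (54, 47): λ = (3·54² + 13)/(2·47) ≡ 38/33. 33⁻¹ ≡ 37 (mod 61) since 33·37 = 1221 ≡ 1, so λ ≡ 38·37 ≡ 3.
  x = λ² - 54 - 54 = 9 - 108 ≡ 23; y = λ·(54 - 23) - 47 ≡ 46. → (23, 46)
add P: (23, 46) + (37, 55). λ = (55 - 46)/(37 - 23) ≡ 9/14 mod 61. 14⁻¹ ≡ 48 (mod 61), so λ ≡ 5.
  x = λ² - 23 - 37 = 25 - 60 ≡ 26; y = λ·(23 - 26) - 46 ≡ 0. → (26, 0)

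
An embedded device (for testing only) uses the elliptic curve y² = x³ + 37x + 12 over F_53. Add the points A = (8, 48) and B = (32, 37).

(8, 48) + (32, 37). λ = (37 - 48)/(32 - 8) ≡ 42/24 mod 53. 24⁻¹ ≡ 42 (mod 53), so λ ≡ 15.
  x = λ² - 8 - 32 = 225 - 40 ≡ 26; y = λ·(8 - 26) - 48 ≡ 0. → (26, 0)

(26, 0)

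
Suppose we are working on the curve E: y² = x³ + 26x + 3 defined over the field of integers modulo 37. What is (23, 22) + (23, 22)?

tangent at (23, 22): λ = (3·23² + 26)/(2·22) ≡ 22/7. 7⁻¹ ≡ 16 (mod 37), so λ ≡ 22·16 ≡ 19.
  x = λ² - 23 - 23 = 361 - 46 ≡ 19; y = λ·(23 - 19) - 22 ≡ 17. → (19, 17)

(19, 17)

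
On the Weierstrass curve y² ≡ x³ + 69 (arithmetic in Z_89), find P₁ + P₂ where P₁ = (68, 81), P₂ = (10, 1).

(68, 81) + (10, 1). λ = (1 - 81)/(10 - 68) ≡ 9/31 mod 89. 31⁻¹ ≡ 23 (mod 89), so λ ≡ 29.
  x = λ² - 68 - 10 = 841 - 78 ≡ 51; y = λ·(68 - 51) - 81 ≡ 56. → (51, 56)

(51, 56)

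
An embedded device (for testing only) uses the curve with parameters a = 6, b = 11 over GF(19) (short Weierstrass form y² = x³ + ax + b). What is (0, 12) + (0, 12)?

tangent at (0, 12): λ = (3·0² + 6)/(2·12) ≡ 6/5. 5⁻¹ ≡ 4 (mod 19) since 5·4 = 20 ≡ 1, so λ ≡ 6·4 ≡ 5.
  x = λ² - 0 - 0 = 25 - 0 ≡ 6; y = λ·(0 - 6) - 12 ≡ 15. → (6, 15)

(6, 15)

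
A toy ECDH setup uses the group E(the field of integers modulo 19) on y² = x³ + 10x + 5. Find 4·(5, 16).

Write G = (5, 16).
Repeated addition: build up to 4G.
2G: tangent at (5, 16): λ = (3·5² + 10)/(2·16) ≡ 9/13. 13⁻¹ ≡ 3 (mod 19), so λ ≡ 9·3 ≡ 8.
  x = λ² - 5 - 5 = 64 - 10 ≡ 16; y = λ·(5 - 16) - 16 ≡ 10. → (16, 10)
3G: (16, 10) + (5, 16). λ = (16 - 10)/(5 - 16) ≡ 6/8 mod 19. 8⁻¹ ≡ 12 (mod 19), so λ ≡ 15.
  x = λ² - 16 - 5 = 225 - 21 ≡ 14; y = λ·(16 - 14) - 10 ≡ 1. → (14, 1)
4G: (14, 1) + (5, 16). λ = (16 - 1)/(5 - 14) ≡ 15/10 mod 19. 10⁻¹ ≡ 2 (mod 19) since 10·2 = 20 ≡ 1, so λ ≡ 11.
  x = λ² - 14 - 5 = 121 - 19 ≡ 7; y = λ·(14 - 7) - 1 ≡ 0. → (7, 0)

(7, 0)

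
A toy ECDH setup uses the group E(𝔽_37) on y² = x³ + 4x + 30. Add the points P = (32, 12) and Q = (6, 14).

(32, 12) + (6, 14). λ = (14 - 12)/(6 - 32) ≡ 2/11 mod 37. 11⁻¹ ≡ 27 (mod 37) since 11·27 = 297 ≡ 1, so λ ≡ 17.
  x = λ² - 32 - 6 = 289 - 38 ≡ 29; y = λ·(32 - 29) - 12 ≡ 2. → (29, 2)

(29, 2)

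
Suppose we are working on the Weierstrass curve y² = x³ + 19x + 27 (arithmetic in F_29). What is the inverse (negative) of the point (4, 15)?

(4, 14)

-(4, 15) = (4, -15 mod 29) = (4, 14).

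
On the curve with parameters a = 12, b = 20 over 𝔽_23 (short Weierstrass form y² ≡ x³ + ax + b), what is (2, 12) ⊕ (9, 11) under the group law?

(2, 12) + (9, 11). λ = (11 - 12)/(9 - 2) ≡ 22/7 mod 23. 7⁻¹ ≡ 10 (mod 23), so λ ≡ 13.
  x = λ² - 2 - 9 = 169 - 11 ≡ 20; y = λ·(2 - 20) - 12 ≡ 7. → (20, 7)

(20, 7)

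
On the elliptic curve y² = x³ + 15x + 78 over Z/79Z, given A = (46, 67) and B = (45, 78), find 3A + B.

(72, 74)

First 3A:
Repeated addition: build up to 3A.
2A: tangent at (46, 67): λ = (3·46² + 15)/(2·67) ≡ 43/55. 55⁻¹ ≡ 23 (mod 79) since 55·23 = 1265 ≡ 1, so λ ≡ 43·23 ≡ 41.
  x = λ² - 46 - 46 = 1681 - 92 ≡ 9; y = λ·(46 - 9) - 67 ≡ 28. → (9, 28)
3A: (9, 28) + (46, 67). λ = (67 - 28)/(46 - 9) ≡ 39/37 mod 79. 37⁻¹ ≡ 47 (mod 79) since 37·47 = 1739 ≡ 1, so λ ≡ 16.
  x = λ² - 9 - 46 = 256 - 55 ≡ 43; y = λ·(9 - 43) - 28 ≡ 60. → (43, 60)
3A = (43, 60).
Finally 3A + B:
(43, 60) + (45, 78). λ = (78 - 60)/(45 - 43) ≡ 18/2 mod 79. 2⁻¹ ≡ 40 (mod 79), so λ ≡ 9.
  x = λ² - 43 - 45 = 81 - 88 ≡ 72; y = λ·(43 - 72) - 60 ≡ 74. → (72, 74)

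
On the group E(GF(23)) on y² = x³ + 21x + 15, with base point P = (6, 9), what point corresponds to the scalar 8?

Double-and-add on 8 = (1000)₂. Start with P = (6, 9) for the leading 1-bit.
double: tangent at (6, 9): λ = (3·6² + 21)/(2·9) ≡ 14/18. 18⁻¹ ≡ 9 (mod 23), so λ ≡ 14·9 ≡ 11.
  x = λ² - 6 - 6 = 121 - 12 ≡ 17; y = λ·(6 - 17) - 9 ≡ 8. → (17, 8)
double: tangent at (17, 8): λ = (3·17² + 21)/(2·8) ≡ 14/16. 16⁻¹ ≡ 13 (mod 23), so λ ≡ 14·13 ≡ 21.
  x = λ² - 17 - 17 = 441 - 34 ≡ 16; y = λ·(17 - 16) - 8 ≡ 13. → (16, 13)
double: tangent at (16, 13): λ = (3·16² + 21)/(2·13) ≡ 7/3. 3⁻¹ ≡ 8 (mod 23), so λ ≡ 7·8 ≡ 10.
  x = λ² - 16 - 16 = 100 - 32 ≡ 22; y = λ·(16 - 22) - 13 ≡ 19. → (22, 19)

(22, 19)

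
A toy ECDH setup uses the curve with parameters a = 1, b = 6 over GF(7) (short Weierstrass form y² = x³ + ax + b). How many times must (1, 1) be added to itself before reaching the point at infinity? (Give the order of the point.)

11

2P: tangent at (1, 1): λ = (3·1² + 1)/(2·1) ≡ 4/2. 2⁻¹ ≡ 4 (mod 7) since 2·4 = 8 ≡ 1, so λ ≡ 4·4 ≡ 2.
  x = λ² - 1 - 1 = 4 - 2 ≡ 2; y = λ·(1 - 2) - 1 ≡ 4. → (2, 4)
3P: (2, 4) + (1, 1). λ = (1 - 4)/(1 - 2) ≡ 4/6 mod 7. 6⁻¹ ≡ 6 (mod 7) since 6·6 = 36 ≡ 1, so λ ≡ 3.
  x = λ² - 2 - 1 = 9 - 3 ≡ 6; y = λ·(2 - 6) - 4 ≡ 5. → (6, 5)
4P: (6, 5) + (1, 1). λ = (1 - 5)/(1 - 6) ≡ 3/2 mod 7. 2⁻¹ ≡ 4 (mod 7) since 2·4 = 8 ≡ 1, so λ ≡ 5.
  x = λ² - 6 - 1 = 25 - 7 ≡ 4; y = λ·(6 - 4) - 5 ≡ 5. → (4, 5)
5P: (4, 5) + (1, 1). λ = (1 - 5)/(1 - 4) ≡ 3/4 mod 7. 4⁻¹ ≡ 2 (mod 7) since 4·2 = 8 ≡ 1, so λ ≡ 6.
  x = λ² - 4 - 1 = 36 - 5 ≡ 3; y = λ·(4 - 3) - 5 ≡ 1. → (3, 1)
6P: (3, 1) + (1, 1). λ = (1 - 1)/(1 - 3) ≡ 0/5 mod 7. 5⁻¹ ≡ 3 (mod 7), so λ ≡ 0.
  x = λ² - 3 - 1 = 0 - 4 ≡ 3; y = λ·(3 - 3) - 1 ≡ 6. → (3, 6)
7P: (3, 6) + (1, 1). λ = (1 - 6)/(1 - 3) ≡ 2/5 mod 7. 5⁻¹ ≡ 3 (mod 7), so λ ≡ 6.
  x = λ² - 3 - 1 = 36 - 4 ≡ 4; y = λ·(3 - 4) - 6 ≡ 2. → (4, 2)
8P: (4, 2) + (1, 1). λ = (1 - 2)/(1 - 4) ≡ 6/4 mod 7. 4⁻¹ ≡ 2 (mod 7) since 4·2 = 8 ≡ 1, so λ ≡ 5.
  x = λ² - 4 - 1 = 25 - 5 ≡ 6; y = λ·(4 - 6) - 2 ≡ 2. → (6, 2)
9P: (6, 2) + (1, 1). λ = (1 - 2)/(1 - 6) ≡ 6/2 mod 7. 2⁻¹ ≡ 4 (mod 7), so λ ≡ 3.
  x = λ² - 6 - 1 = 9 - 7 ≡ 2; y = λ·(6 - 2) - 2 ≡ 3. → (2, 3)
10P: (2, 3) + (1, 1). λ = (1 - 3)/(1 - 2) ≡ 5/6 mod 7. 6⁻¹ ≡ 6 (mod 7), so λ ≡ 2.
  x = λ² - 2 - 1 = 4 - 3 ≡ 1; y = λ·(2 - 1) - 3 ≡ 6. → (1, 6)
11P: (1, 6) + (1, 1): same x and y₁ ≡ -y₂, so the sum is the point at infinity.
11P = the point at infinity, so the order is 11.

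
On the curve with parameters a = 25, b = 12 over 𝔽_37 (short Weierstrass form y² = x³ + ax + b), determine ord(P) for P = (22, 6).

2P: tangent at (22, 6): λ = (3·22² + 25)/(2·6) ≡ 34/12. 12⁻¹ ≡ 34 (mod 37) since 12·34 = 408 ≡ 1, so λ ≡ 34·34 ≡ 9.
  x = λ² - 22 - 22 = 81 - 44 ≡ 0; y = λ·(22 - 0) - 6 ≡ 7. → (0, 7)
3P: (0, 7) + (22, 6). λ = (6 - 7)/(22 - 0) ≡ 36/22 mod 37. 22⁻¹ ≡ 32 (mod 37) since 22·32 = 704 ≡ 1, so λ ≡ 5.
  x = λ² - 0 - 22 = 25 - 22 ≡ 3; y = λ·(0 - 3) - 7 ≡ 15. → (3, 15)
4P: (3, 15) + (22, 6). λ = (6 - 15)/(22 - 3) ≡ 28/19 mod 37. 19⁻¹ ≡ 2 (mod 37), so λ ≡ 19.
  x = λ² - 3 - 22 = 361 - 25 ≡ 3; y = λ·(3 - 3) - 15 ≡ 22. → (3, 22)
5P: (3, 22) + (22, 6). λ = (6 - 22)/(22 - 3) ≡ 21/19 mod 37. 19⁻¹ ≡ 2 (mod 37) since 19·2 = 38 ≡ 1, so λ ≡ 5.
  x = λ² - 3 - 22 = 25 - 25 ≡ 0; y = λ·(3 - 0) - 22 ≡ 30. → (0, 30)
6P: (0, 30) + (22, 6). λ = (6 - 30)/(22 - 0) ≡ 13/22 mod 37. 22⁻¹ ≡ 32 (mod 37), so λ ≡ 9.
  x = λ² - 0 - 22 = 81 - 22 ≡ 22; y = λ·(0 - 22) - 30 ≡ 31. → (22, 31)
7P: (22, 31) + (22, 6): same x and y₁ ≡ -y₂, so the sum is ∞.
7P = ∞, so the order is 7.

7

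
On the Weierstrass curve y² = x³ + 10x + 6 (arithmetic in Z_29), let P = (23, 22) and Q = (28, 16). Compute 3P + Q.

(16, 17)

First 3P:
Repeated addition: build up to 3P.
2P: tangent at (23, 22): λ = (3·23² + 10)/(2·22) ≡ 2/15. 15⁻¹ ≡ 2 (mod 29) since 15·2 = 30 ≡ 1, so λ ≡ 2·2 ≡ 4.
  x = λ² - 23 - 23 = 16 - 46 ≡ 28; y = λ·(23 - 28) - 22 ≡ 16. → (28, 16)
3P: (28, 16) + (23, 22). λ = (22 - 16)/(23 - 28) ≡ 6/24 mod 29. 24⁻¹ ≡ 23 (mod 29) since 24·23 = 552 ≡ 1, so λ ≡ 22.
  x = λ² - 28 - 23 = 484 - 51 ≡ 27; y = λ·(28 - 27) - 16 ≡ 6. → (27, 6)
3P = (27, 6).
Finally 3P + Q:
(27, 6) + (28, 16). λ = (16 - 6)/(28 - 27) ≡ 10/1 mod 29. 1⁻¹ ≡ 1 (mod 29) since 1·1 = 1 ≡ 1, so λ ≡ 10.
  x = λ² - 27 - 28 = 100 - 55 ≡ 16; y = λ·(27 - 16) - 6 ≡ 17. → (16, 17)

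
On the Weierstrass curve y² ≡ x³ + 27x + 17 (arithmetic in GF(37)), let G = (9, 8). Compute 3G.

(4, 2)

Repeated addition: build up to 3G.
2G: tangent at (9, 8): λ = (3·9² + 27)/(2·8) ≡ 11/16. 16⁻¹ ≡ 7 (mod 37), so λ ≡ 11·7 ≡ 3.
  x = λ² - 9 - 9 = 9 - 18 ≡ 28; y = λ·(9 - 28) - 8 ≡ 9. → (28, 9)
3G: (28, 9) + (9, 8). λ = (8 - 9)/(9 - 28) ≡ 36/18 mod 37. 18⁻¹ ≡ 35 (mod 37), so λ ≡ 2.
  x = λ² - 28 - 9 = 4 - 37 ≡ 4; y = λ·(28 - 4) - 9 ≡ 2. → (4, 2)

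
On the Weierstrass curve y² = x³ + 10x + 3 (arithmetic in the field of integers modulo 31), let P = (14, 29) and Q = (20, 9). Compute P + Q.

(15, 26)

(14, 29) + (20, 9). λ = (9 - 29)/(20 - 14) ≡ 11/6 mod 31. 6⁻¹ ≡ 26 (mod 31) since 6·26 = 156 ≡ 1, so λ ≡ 7.
  x = λ² - 14 - 20 = 49 - 34 ≡ 15; y = λ·(14 - 15) - 29 ≡ 26. → (15, 26)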